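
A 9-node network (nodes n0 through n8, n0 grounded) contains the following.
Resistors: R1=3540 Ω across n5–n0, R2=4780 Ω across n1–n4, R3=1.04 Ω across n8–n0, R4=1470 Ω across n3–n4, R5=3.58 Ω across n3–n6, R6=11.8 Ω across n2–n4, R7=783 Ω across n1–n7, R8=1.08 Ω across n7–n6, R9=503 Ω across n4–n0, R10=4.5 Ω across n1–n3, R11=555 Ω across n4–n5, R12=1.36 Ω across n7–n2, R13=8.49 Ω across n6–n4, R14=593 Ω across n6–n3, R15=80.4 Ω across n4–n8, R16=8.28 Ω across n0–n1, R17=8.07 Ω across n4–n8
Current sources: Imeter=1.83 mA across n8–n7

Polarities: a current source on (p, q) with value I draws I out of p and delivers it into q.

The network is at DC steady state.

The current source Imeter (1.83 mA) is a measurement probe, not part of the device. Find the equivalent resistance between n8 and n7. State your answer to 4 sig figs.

R_eq = 7.822 Ω

MNA unknowns: 8 node voltages V₁..V_8
R1: Y=0.0002825 on G[5,0]
R2: Y=0.0002092 on G[1,4]
R3: Y=0.9615 on G[8,0]
R4: Y=0.0006803 on G[3,4]
R5: Y=0.2793 on G[3,6]
R6: Y=0.08475 on G[2,4]
R7: Y=0.001277 on G[1,7]
R8: Y=0.9259 on G[7,6]
R9: Y=0.001988 on G[4,0]
R10: Y=0.2222 on G[1,3]
R11: Y=0.001802 on G[4,5]
R12: Y=0.7353 on G[7,2]
R13: Y=0.1178 on G[6,4]
R14: Y=0.001686 on G[6,3]
R15: Y=0.01244 on G[4,8]
R16: Y=0.1208 on G[0,1]
R17: Y=0.1239 on G[4,8]
Imeter: z[8]−=0.00183, z[7]+=0.00183
solve → V1=0.006163, V2=0.01286, V3=0.009469, V4=0.007057, V5=0.006100, V6=0.01209, V7=0.01352, V8=-0.0007904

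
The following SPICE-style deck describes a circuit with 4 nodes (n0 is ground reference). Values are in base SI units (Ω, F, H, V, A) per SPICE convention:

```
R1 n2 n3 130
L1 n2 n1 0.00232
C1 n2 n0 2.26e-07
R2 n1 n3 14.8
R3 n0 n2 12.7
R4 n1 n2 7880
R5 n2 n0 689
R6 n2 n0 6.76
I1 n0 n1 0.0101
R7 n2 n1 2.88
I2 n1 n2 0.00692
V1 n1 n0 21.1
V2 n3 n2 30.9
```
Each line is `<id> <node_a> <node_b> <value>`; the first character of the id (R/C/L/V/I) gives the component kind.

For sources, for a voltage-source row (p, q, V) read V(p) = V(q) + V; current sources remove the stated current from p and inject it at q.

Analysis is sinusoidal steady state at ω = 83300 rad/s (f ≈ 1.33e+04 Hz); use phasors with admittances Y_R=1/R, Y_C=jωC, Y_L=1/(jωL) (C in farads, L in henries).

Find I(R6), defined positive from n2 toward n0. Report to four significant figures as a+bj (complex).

1.534-0.05768j A

Apply KCL at each of the 3 non-ground nodes and solve the resulting linear system.
Node n1: branches {L1, R2, R4, I1, R7, I2, V1} → V_1 = 21.10+0.000j
Node n2: branches {R1, L1, C1, R3, R4, R5, R6, R7, I2, V2} → V_2 = 10.37-0.3899j
Node n3: branches {R1, R2, V2} → V_3 = 41.27-0.3899j
Source currents: i(V1)=-2.363-0.1063j, i(V2)=-1.601+0.02635j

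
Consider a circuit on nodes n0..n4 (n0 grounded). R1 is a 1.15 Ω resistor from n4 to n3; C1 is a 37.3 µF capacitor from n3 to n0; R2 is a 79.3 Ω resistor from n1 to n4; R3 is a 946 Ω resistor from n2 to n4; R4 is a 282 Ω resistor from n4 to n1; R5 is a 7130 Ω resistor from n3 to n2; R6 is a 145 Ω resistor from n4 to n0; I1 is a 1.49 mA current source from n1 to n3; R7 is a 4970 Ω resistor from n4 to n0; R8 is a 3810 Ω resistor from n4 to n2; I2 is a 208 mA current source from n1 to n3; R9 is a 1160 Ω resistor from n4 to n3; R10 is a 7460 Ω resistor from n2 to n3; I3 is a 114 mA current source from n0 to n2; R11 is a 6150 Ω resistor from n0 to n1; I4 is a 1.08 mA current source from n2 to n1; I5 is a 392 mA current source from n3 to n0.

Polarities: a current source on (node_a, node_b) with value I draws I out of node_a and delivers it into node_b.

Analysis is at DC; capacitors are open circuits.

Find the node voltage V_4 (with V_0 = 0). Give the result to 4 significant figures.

Element admittances at DC:
  Y(R1) = 0.8696 S between n4,n3
  Y(C1) = 0.000 S between n3,n0
  Y(R2) = 0.01261 S between n1,n4
  Y(R3) = 0.001057 S between n2,n4
  Y(R4) = 0.003546 S between n4,n1
  Y(R5) = 0.0001403 S between n3,n2
  Y(R6) = 0.006897 S between n4,n0
  I1: injects 0.00149 A into n3 (from n1)
  Y(R7) = 0.0002012 S between n4,n0
  Y(R8) = 0.0002625 S between n4,n2
  I2: injects 0.208 A into n3 (from n1)
  Y(R9) = 0.0008621 S between n4,n3
  Y(R10) = 0.0001340 S between n2,n3
  I3: injects 0.114 A into n2 (from n0)
  Y(R11) = 0.0001626 S between n0,n1
  I4: injects 0.00108 A into n1 (from n2)
  I5: injects 0.392 A into n0 (from n3)
Assemble and solve the 4×4 MNA system:
  V(n1)=-50.40  V(n2)=32.80  V(n3)=-38.20  V(n4)=-38.01

-38.01 V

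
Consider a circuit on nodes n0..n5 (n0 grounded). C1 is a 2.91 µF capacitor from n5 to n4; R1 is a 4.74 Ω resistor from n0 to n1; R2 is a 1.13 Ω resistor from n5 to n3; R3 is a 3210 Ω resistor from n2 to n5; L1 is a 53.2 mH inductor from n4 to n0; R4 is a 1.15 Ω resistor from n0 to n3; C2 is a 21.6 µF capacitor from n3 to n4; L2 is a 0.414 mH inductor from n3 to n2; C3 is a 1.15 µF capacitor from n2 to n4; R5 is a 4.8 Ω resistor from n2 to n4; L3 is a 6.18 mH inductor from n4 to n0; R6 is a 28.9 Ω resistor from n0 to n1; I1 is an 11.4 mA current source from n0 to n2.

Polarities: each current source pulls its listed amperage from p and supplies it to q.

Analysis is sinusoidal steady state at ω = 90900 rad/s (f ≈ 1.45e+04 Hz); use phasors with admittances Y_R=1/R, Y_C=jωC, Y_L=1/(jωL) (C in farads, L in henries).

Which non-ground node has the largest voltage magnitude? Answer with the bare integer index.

2

Element admittances at ω=90900 rad/s:
  Y(C1) = 0.000+0.2645j S between n5,n4
  Y(R1) = 0.2110+0.000j S between n0,n1
  Y(R2) = 0.8850+0.000j S between n5,n3
  Y(R3) = 0.0003115+0.000j S between n2,n5
  Y(L1) = 0.000-0.0002068j S between n4,n0
  Y(R4) = 0.8696+0.000j S between n0,n3
  Y(C2) = 0.000+1.963j S between n3,n4
  Y(L2) = 0.000-0.02657j S between n3,n2
  Y(C3) = 0.000+0.1045j S between n2,n4
  Y(R5) = 0.2083+0.000j S between n2,n4
  Y(L3) = 0.000-0.001780j S between n4,n0
  Y(R6) = 0.03460+0.000j S between n0,n1
  I1: injects 0.0114 A into n2 (from n0)
Assemble and solve the 5×5 MNA system:
  V(n1)=0.000+0.000j  V(n2)=0.06250-0.02344j  V(n3)=0.01312+3.179e-05j  V(n4)=0.01391-0.005392j  V(n5)=0.01469-0.0002082j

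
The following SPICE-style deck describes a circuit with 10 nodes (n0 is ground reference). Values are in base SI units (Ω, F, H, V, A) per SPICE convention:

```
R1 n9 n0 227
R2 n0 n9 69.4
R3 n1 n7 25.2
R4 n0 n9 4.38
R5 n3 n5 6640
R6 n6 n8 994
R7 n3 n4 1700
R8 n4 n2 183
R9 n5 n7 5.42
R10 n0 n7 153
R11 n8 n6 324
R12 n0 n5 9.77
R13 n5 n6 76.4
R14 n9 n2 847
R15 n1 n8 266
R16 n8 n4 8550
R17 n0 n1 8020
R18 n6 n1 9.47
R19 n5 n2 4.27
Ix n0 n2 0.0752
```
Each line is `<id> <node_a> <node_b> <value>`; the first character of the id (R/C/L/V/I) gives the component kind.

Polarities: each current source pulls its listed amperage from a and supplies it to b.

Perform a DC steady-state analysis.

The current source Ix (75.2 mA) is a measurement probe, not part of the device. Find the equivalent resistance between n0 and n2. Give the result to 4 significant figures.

R_eq = 13.25 Ω

MNA unknowns: 9 node voltages V₁..V_9
R1: Y=0.004405 on G[9,0]
R2: Y=0.01441 on G[0,9]
R3: Y=0.03968 on G[1,7]
R4: Y=0.2283 on G[0,9]
R5: Y=0.0001506 on G[3,5]
R6: Y=0.001006 on G[6,8]
R7: Y=0.0005882 on G[3,4]
R8: Y=0.005464 on G[4,2]
R9: Y=0.1845 on G[5,7]
R10: Y=0.006536 on G[0,7]
R11: Y=0.003086 on G[8,6]
R12: Y=0.1024 on G[0,5]
R13: Y=0.01309 on G[5,6]
R14: Y=0.001181 on G[9,2]
R15: Y=0.003759 on G[1,8]
R16: Y=0.0001170 on G[8,4]
R17: Y=0.0001247 on G[0,1]
R18: Y=0.1056 on G[6,1]
R19: Y=0.2342 on G[5,2]
Ix: z[0]−=0.0752, z[2]+=0.0752
solve → V1=0.6622, V2=0.9962, V3=0.9212, V4=0.9829, V5=0.6804, V6=0.6643, V7=0.6580, V8=0.6680, V9=0.004737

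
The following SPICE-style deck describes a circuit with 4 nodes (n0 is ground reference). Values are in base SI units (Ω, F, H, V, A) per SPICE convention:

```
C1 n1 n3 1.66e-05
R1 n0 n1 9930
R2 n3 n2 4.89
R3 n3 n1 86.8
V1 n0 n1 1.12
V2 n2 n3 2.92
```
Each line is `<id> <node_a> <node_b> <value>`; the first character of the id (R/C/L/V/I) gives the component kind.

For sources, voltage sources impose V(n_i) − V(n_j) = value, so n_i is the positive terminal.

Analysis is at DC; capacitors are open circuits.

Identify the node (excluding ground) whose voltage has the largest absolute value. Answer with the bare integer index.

MNA unknowns: 3 node voltages V₁..V_3 plus 2 source currents (V1, V2)
C1: Y=0.000 on G[1,3]
R1: Y=0.0001007 on G[0,1]
R2: Y=0.2045 on G[3,2]
R3: Y=0.01152 on G[3,1]
V1: row V0−V1=1.12, i_V1 at 0,1
V2: row V2−V3=2.92, i_V2 at 2,3
solve → V1=-1.120, V2=1.800, V3=-1.120
aux → i_V1=-0.0001128, i_V2=-0.5971

2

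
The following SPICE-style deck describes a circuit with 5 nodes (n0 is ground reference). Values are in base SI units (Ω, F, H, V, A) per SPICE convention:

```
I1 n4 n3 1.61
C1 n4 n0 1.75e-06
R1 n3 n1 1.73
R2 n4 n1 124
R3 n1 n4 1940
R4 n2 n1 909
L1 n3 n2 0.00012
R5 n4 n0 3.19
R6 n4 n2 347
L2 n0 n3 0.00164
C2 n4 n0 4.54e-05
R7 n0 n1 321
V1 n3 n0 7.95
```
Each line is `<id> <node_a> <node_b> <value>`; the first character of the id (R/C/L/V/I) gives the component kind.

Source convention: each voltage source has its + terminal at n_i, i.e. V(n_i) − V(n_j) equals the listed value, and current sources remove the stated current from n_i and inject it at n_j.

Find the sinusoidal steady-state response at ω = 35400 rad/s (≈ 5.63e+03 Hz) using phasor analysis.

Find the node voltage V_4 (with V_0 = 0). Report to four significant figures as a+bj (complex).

Element admittances at ω=35400 rad/s:
  I1: injects 1.61 A into n3 (from n4)
  Y(C1) = 0.000+0.06195j S between n4,n0
  Y(R1) = 0.5780+0.000j S between n3,n1
  Y(R2) = 0.008065+0.000j S between n4,n1
  Y(R3) = 0.0005155+0.000j S between n1,n4
  Y(R4) = 0.001100+0.000j S between n2,n1
  Y(L1) = 0.000-0.2354j S between n3,n2
  Y(R5) = 0.3135+0.000j S between n4,n0
  Y(R6) = 0.002882+0.000j S between n4,n2
  Y(L2) = 0.000-0.01722j S between n0,n3
  Y(C2) = 0.000+1.607j S between n4,n0
  Y(R7) = 0.003115+0.000j S between n0,n1
  V1: constraint V(n3)−V(n0) = 7.95
Assemble and solve the 5×5 MNA system:
  V(n1)=7.790+0.01256j  V(n2)=7.938-0.09995j  V(n3)=7.950+0.000j  V(n4)=-0.1710+0.8776j
  i(V1)=1.494+0.1471j

-0.1710+0.8776j V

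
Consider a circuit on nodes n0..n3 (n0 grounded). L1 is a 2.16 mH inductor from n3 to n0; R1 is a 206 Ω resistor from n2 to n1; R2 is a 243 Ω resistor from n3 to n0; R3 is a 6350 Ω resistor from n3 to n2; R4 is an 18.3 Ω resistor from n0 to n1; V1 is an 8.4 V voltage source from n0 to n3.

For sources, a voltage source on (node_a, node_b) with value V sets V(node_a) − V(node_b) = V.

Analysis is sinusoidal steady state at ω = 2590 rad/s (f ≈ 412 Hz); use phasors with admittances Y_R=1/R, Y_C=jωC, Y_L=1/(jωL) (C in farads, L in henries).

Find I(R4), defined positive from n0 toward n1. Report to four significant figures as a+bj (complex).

Apply KCL at each of the 3 non-ground nodes and solve the resulting linear system.
Node n1: branches {R1, R4} → V_1 = -0.02338+0.000j
Node n2: branches {R1, R3} → V_2 = -0.2866+0.000j
Node n3: branches {L1, R2, R3, V1} → V_3 = -8.400+0.000j
Source currents: i(V1)=-0.03585+1.502j

0.001278+0.000j A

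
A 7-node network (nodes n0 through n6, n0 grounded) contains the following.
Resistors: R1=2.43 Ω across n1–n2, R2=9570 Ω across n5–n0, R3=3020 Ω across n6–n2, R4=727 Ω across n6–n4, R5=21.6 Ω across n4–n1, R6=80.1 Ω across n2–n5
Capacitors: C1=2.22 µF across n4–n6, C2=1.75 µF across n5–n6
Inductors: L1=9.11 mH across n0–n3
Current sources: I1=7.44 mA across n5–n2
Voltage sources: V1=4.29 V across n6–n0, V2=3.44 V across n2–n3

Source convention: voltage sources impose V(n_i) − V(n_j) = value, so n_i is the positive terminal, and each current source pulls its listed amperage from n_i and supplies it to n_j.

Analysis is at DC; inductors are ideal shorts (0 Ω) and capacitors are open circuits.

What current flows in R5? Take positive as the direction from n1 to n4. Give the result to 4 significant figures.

MNA unknowns: 6 node voltages V₁..V_6 plus 3 source currents (L1, V1, V2)
R1: Y=0.4115 on G[1,2]
C1: Y=0.000 on G[4,6]
L1: row V0−V3=0, i_L1 at 0,3
R2: Y=0.0001045 on G[5,0]
R3: Y=0.0003311 on G[6,2]
R4: Y=0.001376 on G[6,4]
I1: z[5]−=0.00744, z[2]+=0.00744
C2: Y=0.000 on G[5,6]
R5: Y=0.04630 on G[4,1]
R6: Y=0.01248 on G[2,5]
V1: row V6−V0=4.29, i_V1 at 6,0
V2: row V2−V3=3.44, i_V2 at 2,3
solve → V1=3.443, V2=3.440, V3=0.000, V4=3.467, V5=2.820, V6=4.290
aux → i_L1=-0.001119, i_V1=-0.001413, i_V2=0.001119

-0.001132 A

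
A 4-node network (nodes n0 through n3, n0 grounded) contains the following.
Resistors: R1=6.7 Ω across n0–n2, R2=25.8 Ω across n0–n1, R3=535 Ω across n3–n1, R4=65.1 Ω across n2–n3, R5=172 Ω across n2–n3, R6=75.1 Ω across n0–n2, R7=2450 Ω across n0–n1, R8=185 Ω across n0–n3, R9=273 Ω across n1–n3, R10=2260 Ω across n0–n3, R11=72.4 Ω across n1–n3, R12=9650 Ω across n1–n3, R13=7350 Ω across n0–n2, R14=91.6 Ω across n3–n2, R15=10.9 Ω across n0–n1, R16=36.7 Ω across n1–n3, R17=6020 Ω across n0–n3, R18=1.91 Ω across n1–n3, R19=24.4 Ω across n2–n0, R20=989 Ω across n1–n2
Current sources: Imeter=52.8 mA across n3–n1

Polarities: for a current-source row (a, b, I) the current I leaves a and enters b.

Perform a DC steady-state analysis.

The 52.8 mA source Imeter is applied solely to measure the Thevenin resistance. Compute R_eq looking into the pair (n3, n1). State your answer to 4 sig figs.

Apply KCL at each of the 3 non-ground nodes and solve the resulting linear system.
Node n1: branches {R2, R3, R7, R9, R11, R12, R15, R16, R18, R20, Imeter} → V_1 = 0.01797
Node n2: branches {R1, R4, R5, R6, R13, R14, R19, R20} → V_2 = -0.009470
Node n3: branches {R3, R4, R5, R8, R9, R10, R11, R12, R14, R16, R17, R18, Imeter} → V_3 = -0.07044

R_eq = 1.675 Ω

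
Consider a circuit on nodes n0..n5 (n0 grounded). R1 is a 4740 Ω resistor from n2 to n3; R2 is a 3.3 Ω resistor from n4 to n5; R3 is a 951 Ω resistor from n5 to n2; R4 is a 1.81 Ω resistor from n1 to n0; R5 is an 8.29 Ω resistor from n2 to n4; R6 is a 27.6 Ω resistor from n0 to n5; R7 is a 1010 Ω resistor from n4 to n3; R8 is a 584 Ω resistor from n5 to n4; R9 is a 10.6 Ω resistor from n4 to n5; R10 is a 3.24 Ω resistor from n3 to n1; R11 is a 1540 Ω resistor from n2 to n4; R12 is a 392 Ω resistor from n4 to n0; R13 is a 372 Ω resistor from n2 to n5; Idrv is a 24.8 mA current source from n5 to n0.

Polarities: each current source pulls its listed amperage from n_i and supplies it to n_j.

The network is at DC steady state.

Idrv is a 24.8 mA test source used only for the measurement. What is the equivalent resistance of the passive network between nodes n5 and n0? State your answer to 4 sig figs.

MNA unknowns: 5 node voltages V₁..V_5
R1: Y=0.0002110 on G[2,3]
R2: Y=0.3030 on G[4,5]
R3: Y=0.001052 on G[5,2]
R4: Y=0.5525 on G[1,0]
R5: Y=0.1206 on G[2,4]
R6: Y=0.03623 on G[0,5]
R7: Y=0.0009901 on G[4,3]
R8: Y=0.001712 on G[5,4]
R9: Y=0.09434 on G[4,5]
R10: Y=0.3086 on G[3,1]
R11: Y=0.0006494 on G[2,4]
R12: Y=0.002551 on G[4,0]
R13: Y=0.002688 on G[2,5]
Idrv: z[5]−=0.0248, z[0]+=0.0248
solve → V1=-0.001329, V2=-0.6143, V3=-0.003708, V4=-0.6152, V5=-0.6209

R_eq = 25.04 Ω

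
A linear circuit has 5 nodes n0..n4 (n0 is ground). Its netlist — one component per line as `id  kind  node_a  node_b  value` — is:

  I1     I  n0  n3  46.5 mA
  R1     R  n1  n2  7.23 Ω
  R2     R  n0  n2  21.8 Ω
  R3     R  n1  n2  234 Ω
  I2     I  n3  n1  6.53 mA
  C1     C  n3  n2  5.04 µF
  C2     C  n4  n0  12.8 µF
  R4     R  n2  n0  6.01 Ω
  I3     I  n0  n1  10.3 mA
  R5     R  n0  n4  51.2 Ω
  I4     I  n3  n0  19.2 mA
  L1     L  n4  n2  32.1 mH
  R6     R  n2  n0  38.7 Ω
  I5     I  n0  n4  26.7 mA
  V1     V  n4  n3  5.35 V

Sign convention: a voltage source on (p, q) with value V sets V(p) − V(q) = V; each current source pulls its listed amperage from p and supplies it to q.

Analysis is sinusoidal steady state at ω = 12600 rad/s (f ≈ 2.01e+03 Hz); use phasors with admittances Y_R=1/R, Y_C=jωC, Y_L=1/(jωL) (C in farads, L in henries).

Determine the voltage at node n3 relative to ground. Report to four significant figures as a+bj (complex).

Apply KCL at each of the 4 non-ground nodes and solve the resulting linear system.
Node n1: branches {R1, R3, I2, I3} → V_1 = 0.02127-1.009j
Node n2: branches {R1, R2, R3, C1, R4, L1, R6} → V_2 = -0.09676-1.009j
Node n3: branches {I1, I2, C1, I4, V1} → V_3 = -3.817-0.3559j
Node n4: branches {C2, R5, L1, I5, V1} → V_4 = 1.533-0.3559j
Source currents: i(V1)=-0.06225-0.2363j

-3.817-0.3559j V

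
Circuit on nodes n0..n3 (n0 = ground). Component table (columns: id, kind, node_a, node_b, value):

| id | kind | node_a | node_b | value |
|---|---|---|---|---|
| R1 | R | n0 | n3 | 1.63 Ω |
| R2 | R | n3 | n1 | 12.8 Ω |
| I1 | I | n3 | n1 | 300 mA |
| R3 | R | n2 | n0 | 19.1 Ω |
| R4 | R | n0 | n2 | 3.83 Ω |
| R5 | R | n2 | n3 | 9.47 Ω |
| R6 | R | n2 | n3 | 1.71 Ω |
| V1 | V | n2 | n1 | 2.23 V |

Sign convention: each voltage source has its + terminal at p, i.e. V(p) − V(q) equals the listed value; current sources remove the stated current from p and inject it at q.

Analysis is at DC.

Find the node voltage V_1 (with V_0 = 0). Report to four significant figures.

-1.908 V

MNA unknowns: 3 node voltages V₁..V_3 plus 1 source current (V1)
R1: Y=0.6135 on G[0,3]
R2: Y=0.07812 on G[3,1]
I1: z[3]−=0.3, z[1]+=0.3
R3: Y=0.05236 on G[2,0]
R4: Y=0.2611 on G[0,2]
R5: Y=0.1056 on G[2,3]
R6: Y=0.5848 on G[2,3]
V1: row V2−V1=2.23, i_V1 at 2,1
solve → V1=-1.908, V2=0.3216, V3=-0.1643
aux → i_V1=-0.4363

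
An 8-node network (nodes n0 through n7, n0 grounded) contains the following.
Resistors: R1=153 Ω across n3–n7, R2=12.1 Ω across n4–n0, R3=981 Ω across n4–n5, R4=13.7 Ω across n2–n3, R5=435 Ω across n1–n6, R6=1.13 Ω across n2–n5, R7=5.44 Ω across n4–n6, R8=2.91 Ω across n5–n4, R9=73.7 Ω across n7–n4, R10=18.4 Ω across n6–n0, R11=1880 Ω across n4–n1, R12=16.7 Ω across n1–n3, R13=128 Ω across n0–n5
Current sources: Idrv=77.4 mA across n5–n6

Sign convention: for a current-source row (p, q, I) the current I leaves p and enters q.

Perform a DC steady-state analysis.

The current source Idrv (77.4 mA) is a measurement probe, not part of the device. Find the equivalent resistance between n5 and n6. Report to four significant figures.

Element admittances at DC:
  Y(R1) = 0.006536 S between n3,n7
  Y(R2) = 0.08264 S between n4,n0
  Y(R3) = 0.001019 S between n4,n5
  Y(R4) = 0.07299 S between n2,n3
  Y(R5) = 0.002299 S between n1,n6
  Y(R6) = 0.8850 S between n2,n5
  Y(R7) = 0.1838 S between n4,n6
  Y(R8) = 0.3436 S between n5,n4
  Y(R9) = 0.01357 S between n7,n4
  Y(R10) = 0.05435 S between n6,n0
  Y(R11) = 0.0005319 S between n4,n1
  Y(R12) = 0.05988 S between n1,n3
  Y(R13) = 0.007812 S between n0,n5
  Idrv: injects 0.0774 A into n6 (from n5)
Assemble and solve the 7×7 MNA system:
  V(n1)=-0.2788  V(n2)=-0.3278  V(n3)=-0.2997  V(n4)=-0.1189  V(n5)=-0.3301  V(n6)=0.2283  V(n7)=-0.1777

R_eq = 7.214 Ω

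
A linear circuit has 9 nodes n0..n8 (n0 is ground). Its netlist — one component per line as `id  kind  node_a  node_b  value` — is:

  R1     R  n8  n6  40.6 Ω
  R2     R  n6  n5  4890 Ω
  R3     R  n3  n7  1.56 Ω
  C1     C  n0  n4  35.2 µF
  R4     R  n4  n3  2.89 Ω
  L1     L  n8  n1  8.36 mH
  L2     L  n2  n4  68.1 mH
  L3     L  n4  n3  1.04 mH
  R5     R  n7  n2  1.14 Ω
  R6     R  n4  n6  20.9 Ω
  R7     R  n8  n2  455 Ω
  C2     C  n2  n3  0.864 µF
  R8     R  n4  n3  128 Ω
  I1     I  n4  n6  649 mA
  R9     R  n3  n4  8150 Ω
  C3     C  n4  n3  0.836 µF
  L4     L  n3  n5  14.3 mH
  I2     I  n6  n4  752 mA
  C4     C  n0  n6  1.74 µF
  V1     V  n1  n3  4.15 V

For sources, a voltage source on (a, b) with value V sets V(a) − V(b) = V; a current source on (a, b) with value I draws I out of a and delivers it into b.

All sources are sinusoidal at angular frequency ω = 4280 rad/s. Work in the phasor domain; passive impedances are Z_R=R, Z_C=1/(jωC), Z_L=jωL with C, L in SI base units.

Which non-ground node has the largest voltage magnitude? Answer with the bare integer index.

Apply KCL at each of the 8 non-ground nodes and solve the resulting linear system.
Node n1: branches {L1, V1} → V_1 = 3.986+0.04162j
Node n2: branches {L2, R5, R7, C2} → V_2 = -0.1509+0.02373j
Node n3: branches {R3, R4, L3, C2, R8, R9, C3, L4, V1} → V_3 = -0.1644+0.04162j
Node n4: branches {C1, R4, L2, L3, R6, R8, I1, R9, C3, I2} → V_4 = 0.03735+0.03968j
Node n5: branches {R2, L4} → V_5 = -0.1539+0.03409j
Node n6: branches {R1, R2, R6, I1, I2, C4} → V_6 = -0.7556-0.8028j
Node n7: branches {R3, R5} → V_7 = -0.1566+0.03128j
Node n8: branches {R1, L1, R7} → V_8 = 2.124-2.675j
Source currents: i(V1)=-0.07592+0.05204j

1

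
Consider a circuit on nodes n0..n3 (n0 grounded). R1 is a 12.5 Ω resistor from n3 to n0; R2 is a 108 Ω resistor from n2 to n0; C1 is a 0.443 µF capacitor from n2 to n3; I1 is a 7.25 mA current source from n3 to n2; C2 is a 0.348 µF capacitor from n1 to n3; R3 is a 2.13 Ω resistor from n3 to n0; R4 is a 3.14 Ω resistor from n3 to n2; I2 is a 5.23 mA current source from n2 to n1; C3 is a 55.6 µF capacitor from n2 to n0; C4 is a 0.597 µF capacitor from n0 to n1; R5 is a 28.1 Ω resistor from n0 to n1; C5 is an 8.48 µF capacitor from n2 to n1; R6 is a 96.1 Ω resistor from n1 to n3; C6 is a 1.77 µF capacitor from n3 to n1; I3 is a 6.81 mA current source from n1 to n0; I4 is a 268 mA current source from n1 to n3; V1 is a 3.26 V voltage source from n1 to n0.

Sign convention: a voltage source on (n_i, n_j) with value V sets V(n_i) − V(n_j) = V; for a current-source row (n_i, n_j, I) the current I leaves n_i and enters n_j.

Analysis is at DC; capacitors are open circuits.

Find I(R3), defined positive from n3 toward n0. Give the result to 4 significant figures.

0.2448 A

Element admittances at DC:
  Y(R1) = 0.08000 S between n3,n0
  Y(R2) = 0.009259 S between n2,n0
  Y(C1) = 0.000 S between n2,n3
  I1: injects 0.00725 A into n2 (from n3)
  Y(C2) = 0.000 S between n1,n3
  Y(R3) = 0.4695 S between n3,n0
  Y(R4) = 0.3185 S between n3,n2
  I2: injects 0.00523 A into n1 (from n2)
  Y(C3) = 0.000 S between n2,n0
  Y(C4) = 0.000 S between n0,n1
  Y(R5) = 0.03559 S between n0,n1
  Y(C5) = 0.000 S between n2,n1
  Y(R6) = 0.01041 S between n1,n3
  Y(C6) = 0.000 S between n3,n1
  I3: injects 0.00681 A into n0 (from n1)
  I4: injects 0.268 A into n3 (from n1)
  V1: constraint V(n1)−V(n0) = 3.26
Assemble and solve the 4×4 MNA system:
  V(n1)=3.260  V(n2)=0.5129  V(n3)=0.5214
  i(V1)=-0.4141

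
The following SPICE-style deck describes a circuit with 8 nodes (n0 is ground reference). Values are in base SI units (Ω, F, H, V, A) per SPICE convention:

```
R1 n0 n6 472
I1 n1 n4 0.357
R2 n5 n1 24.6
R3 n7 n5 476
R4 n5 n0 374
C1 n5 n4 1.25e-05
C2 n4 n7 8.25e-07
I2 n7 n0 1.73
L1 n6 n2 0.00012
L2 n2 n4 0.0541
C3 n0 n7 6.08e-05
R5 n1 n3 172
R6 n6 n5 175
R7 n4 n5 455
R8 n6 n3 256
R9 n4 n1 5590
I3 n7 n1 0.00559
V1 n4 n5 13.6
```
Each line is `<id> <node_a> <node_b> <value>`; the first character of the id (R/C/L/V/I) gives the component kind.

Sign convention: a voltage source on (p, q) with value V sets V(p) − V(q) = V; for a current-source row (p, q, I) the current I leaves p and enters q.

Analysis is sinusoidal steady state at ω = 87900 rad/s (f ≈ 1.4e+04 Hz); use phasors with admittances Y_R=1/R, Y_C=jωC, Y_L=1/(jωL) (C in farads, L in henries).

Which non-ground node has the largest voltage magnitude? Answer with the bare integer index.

Element admittances at ω=87900 rad/s:
  Y(R1) = 0.002119+0.000j S between n0,n6
  I1: injects 0.357 A into n4 (from n1)
  Y(R2) = 0.04065+0.000j S between n5,n1
  Y(R3) = 0.002101+0.000j S between n7,n5
  Y(R4) = 0.002674+0.000j S between n5,n0
  Y(C1) = 0.000+1.099j S between n5,n4
  Y(C2) = 0.000+0.07252j S between n4,n7
  I2: injects 1.73 A into n0 (from n7)
  Y(L1) = 0.000-0.09480j S between n6,n2
  Y(L2) = 0.000-0.0002103j S between n2,n4
  Y(C3) = 0.000+5.344j S between n0,n7
  Y(R5) = 0.005814+0.000j S between n1,n3
  Y(R6) = 0.005714+0.000j S between n6,n5
  Y(R7) = 0.002198+0.000j S between n4,n5
  Y(R8) = 0.003906+0.000j S between n6,n3
  Y(R9) = 0.0001789+0.000j S between n4,n1
  I3: injects 0.00559 A into n1 (from n7)
  V1: constraint V(n4)−V(n5) = 13.6
Assemble and solve the 8×8 MNA system:
  V(n1)=-21.52-1.022j  V(n2)=-12.50-1.068j  V(n3)=-17.91-1.041j  V(n4)=0.1083-1.019j  V(n5)=-13.49-1.019j  V(n6)=-12.53-1.068j  V(n7)=0.0009335+0.3120j
  i(V1)=0.2267-14.95j

1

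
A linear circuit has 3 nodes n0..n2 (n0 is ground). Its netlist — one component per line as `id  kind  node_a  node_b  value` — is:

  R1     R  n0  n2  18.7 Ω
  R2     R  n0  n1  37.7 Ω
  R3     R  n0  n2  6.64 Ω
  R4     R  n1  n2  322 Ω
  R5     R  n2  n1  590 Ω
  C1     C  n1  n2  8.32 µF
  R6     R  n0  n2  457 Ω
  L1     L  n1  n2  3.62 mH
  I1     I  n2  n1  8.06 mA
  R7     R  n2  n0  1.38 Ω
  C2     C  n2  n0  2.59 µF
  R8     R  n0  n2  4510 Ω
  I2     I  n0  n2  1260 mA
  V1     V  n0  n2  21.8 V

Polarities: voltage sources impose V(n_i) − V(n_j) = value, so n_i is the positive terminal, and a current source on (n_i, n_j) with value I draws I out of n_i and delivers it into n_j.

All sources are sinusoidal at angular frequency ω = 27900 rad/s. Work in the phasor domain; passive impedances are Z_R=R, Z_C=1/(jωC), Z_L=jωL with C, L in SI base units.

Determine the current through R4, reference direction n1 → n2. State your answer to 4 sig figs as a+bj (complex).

Apply KCL at each of the 2 non-ground nodes and solve the resulting linear system.
Node n1: branches {R2, R4, R5, C1, L1, I1} → V_1 = -21.44-2.587j
Node n2: branches {R1, R3, R4, R5, C1, R6, L1, I1, R7, C2, R8, I2, V1} → V_2 = -21.80+0.000j
Source currents: i(V1)=-22.13-1.644j

0.001132-0.008034j A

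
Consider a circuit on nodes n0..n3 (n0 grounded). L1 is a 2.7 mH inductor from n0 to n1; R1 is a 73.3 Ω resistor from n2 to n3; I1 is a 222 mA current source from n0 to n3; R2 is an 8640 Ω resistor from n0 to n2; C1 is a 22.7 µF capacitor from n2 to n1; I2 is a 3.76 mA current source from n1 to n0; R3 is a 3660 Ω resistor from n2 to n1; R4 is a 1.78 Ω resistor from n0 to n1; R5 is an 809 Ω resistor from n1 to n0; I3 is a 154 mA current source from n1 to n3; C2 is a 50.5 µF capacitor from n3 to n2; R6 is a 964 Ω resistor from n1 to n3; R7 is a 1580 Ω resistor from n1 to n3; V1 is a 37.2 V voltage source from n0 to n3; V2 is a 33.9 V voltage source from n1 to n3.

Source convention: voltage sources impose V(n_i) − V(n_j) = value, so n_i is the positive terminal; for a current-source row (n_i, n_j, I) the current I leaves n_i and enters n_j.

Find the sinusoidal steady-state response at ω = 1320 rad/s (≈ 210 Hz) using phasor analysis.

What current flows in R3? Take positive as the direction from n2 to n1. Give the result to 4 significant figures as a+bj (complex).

Element admittances at ω=1320 rad/s:
  Y(L1) = 0.000-0.2806j S between n0,n1
  Y(R1) = 0.01364+0.000j S between n2,n3
  I1: injects 0.222 A into n3 (from n0)
  Y(R2) = 0.0001157+0.000j S between n0,n2
  Y(C1) = 0.000+0.02996j S between n2,n1
  I2: injects 0.00376 A into n0 (from n1)
  Y(R3) = 0.0002732+0.000j S between n2,n1
  Y(R4) = 0.5618+0.000j S between n0,n1
  Y(R5) = 0.001236+0.000j S between n1,n0
  I3: injects 0.154 A into n3 (from n1)
  Y(C2) = 0.000+0.06666j S between n3,n2
  Y(R6) = 0.001037+0.000j S between n1,n3
  Y(R7) = 0.0006329+0.000j S between n1,n3
  V1: constraint V(n0)−V(n3) = 37.2
  V2: constraint V(n1)−V(n3) = 33.9
Assemble and solve the 5×5 MNA system:
  V(n1)=-3.300+0.000j  V(n2)=-26.88+1.358j  V(n3)=-37.20+0.000j
  i(V1)=-2.079+0.9261j  i(V2)=1.597-1.632j

-0.006444+0.0003709j A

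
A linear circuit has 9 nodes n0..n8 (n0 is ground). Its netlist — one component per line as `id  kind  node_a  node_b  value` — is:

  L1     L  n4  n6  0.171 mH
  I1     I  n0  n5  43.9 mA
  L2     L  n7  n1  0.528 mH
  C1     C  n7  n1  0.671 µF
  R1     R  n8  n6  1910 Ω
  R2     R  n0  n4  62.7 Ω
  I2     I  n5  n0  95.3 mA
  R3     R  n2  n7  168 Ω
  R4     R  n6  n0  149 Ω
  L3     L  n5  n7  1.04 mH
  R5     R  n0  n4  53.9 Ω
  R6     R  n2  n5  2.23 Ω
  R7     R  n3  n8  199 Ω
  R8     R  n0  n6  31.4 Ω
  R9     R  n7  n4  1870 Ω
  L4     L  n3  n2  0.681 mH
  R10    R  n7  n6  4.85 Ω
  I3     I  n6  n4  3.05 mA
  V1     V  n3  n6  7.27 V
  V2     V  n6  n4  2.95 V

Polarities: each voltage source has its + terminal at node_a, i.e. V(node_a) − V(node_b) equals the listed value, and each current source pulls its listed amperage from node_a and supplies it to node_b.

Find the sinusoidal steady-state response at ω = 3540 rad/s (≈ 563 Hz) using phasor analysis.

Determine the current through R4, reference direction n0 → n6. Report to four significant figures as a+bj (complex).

-0.004628+0.000j A

Element admittances at ω=3540 rad/s:
  Y(L1) = 0.000-1.652j S between n4,n6
  I1: injects 0.0439 A into n5 (from n0)
  Y(L2) = 0.000-0.5350j S between n7,n1
  Y(C1) = 0.000+0.002375j S between n7,n1
  Y(R1) = 0.0005236+0.000j S between n8,n6
  Y(R2) = 0.01595+0.000j S between n0,n4
  I2: injects 0.0953 A into n0 (from n5)
  Y(R3) = 0.005952+0.000j S between n2,n7
  Y(R4) = 0.006711+0.000j S between n6,n0
  Y(L3) = 0.000-0.2716j S between n5,n7
  Y(R5) = 0.01855+0.000j S between n0,n4
  Y(R6) = 0.4484+0.000j S between n2,n5
  Y(R7) = 0.005025+0.000j S between n3,n8
  Y(R8) = 0.03185+0.000j S between n0,n6
  Y(R9) = 0.0005348+0.000j S between n7,n4
  Y(L4) = 0.000-0.4148j S between n3,n2
  Y(R10) = 0.2062+0.000j S between n7,n6
  I3: injects 0.00305 A into n4 (from n6)
  V1: constraint V(n3)−V(n6) = 7.27
  V2: constraint V(n6)−V(n4) = 2.95
Assemble and solve the 10×10 MNA system:
  V(n1)=3.490-2.448j  V(n2)=6.739-1.523j  V(n3)=7.960+0.000j  V(n4)=-2.260+0.000j  V(n5)=5.374-0.3824j  V(n6)=0.6896+0.000j  V(n7)=3.490-2.448j  V(n8)=7.274+0.000j
  i(V1)=-0.6353+0.5061j  i(V2)=-0.08411+4.875j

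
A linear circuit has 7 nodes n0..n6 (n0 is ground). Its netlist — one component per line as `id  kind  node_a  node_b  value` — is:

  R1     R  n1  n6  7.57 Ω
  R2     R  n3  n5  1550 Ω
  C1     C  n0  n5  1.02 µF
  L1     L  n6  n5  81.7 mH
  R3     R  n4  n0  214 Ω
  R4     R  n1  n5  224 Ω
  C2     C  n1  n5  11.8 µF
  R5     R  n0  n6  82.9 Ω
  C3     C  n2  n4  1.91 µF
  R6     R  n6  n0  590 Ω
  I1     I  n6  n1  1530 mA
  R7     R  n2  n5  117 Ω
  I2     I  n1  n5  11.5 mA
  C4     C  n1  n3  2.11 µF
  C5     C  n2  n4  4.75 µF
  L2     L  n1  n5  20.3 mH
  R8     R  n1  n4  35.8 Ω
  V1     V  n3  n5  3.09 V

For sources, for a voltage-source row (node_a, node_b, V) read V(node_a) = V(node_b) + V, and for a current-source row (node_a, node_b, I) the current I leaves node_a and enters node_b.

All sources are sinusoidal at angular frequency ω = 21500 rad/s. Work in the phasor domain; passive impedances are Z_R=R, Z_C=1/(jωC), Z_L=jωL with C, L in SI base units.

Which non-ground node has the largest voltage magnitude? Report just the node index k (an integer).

6

Element admittances at ω=21500 rad/s:
  Y(R1) = 0.1321+0.000j S between n1,n6
  Y(R2) = 0.0006452+0.000j S between n3,n5
  Y(C1) = 0.000+0.02193j S between n0,n5
  Y(L1) = 0.000-0.0005693j S between n6,n5
  Y(R3) = 0.004673+0.000j S between n4,n0
  Y(R4) = 0.004464+0.000j S between n1,n5
  Y(C2) = 0.000+0.2537j S between n1,n5
  Y(R5) = 0.01206+0.000j S between n0,n6
  Y(C3) = 0.000+0.04106j S between n2,n4
  Y(R6) = 0.001695+0.000j S between n6,n0
  I1: injects 1.53 A into n1 (from n6)
  Y(R7) = 0.008547+0.000j S between n2,n5
  I2: injects 0.0115 A into n5 (from n1)
  Y(C4) = 0.000+0.04537j S between n1,n3
  Y(C5) = 0.000+0.1021j S between n2,n4
  Y(L2) = 0.000-0.002291j S between n1,n5
  Y(R8) = 0.02793+0.000j S between n1,n4
  V1: constraint V(n3)−V(n5) = 3.09
Assemble and solve the 7×7 MNA system:
  V(n1)=3.729-4.015j  V(n2)=3.152-3.507j  V(n3)=6.145-3.787j  V(n4)=3.169-3.513j  V(n5)=3.055-3.787j  V(n6)=-7.113-3.676j
  i(V1)=0.008347-0.1096j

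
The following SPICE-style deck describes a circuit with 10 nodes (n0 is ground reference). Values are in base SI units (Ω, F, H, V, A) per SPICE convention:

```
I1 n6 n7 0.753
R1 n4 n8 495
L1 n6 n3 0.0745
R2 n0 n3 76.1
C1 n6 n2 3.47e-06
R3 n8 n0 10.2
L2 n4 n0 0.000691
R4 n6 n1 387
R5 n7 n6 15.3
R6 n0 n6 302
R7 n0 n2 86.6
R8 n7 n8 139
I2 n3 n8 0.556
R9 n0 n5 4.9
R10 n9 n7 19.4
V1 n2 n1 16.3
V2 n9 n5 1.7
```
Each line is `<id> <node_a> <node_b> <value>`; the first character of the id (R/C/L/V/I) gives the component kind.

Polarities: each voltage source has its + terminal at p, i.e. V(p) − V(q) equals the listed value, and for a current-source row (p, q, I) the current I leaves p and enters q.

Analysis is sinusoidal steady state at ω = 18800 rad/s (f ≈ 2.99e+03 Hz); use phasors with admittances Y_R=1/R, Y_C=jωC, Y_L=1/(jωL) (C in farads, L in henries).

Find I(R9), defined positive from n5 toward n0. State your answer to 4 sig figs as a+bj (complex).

0.09699+0.02532j A

Element admittances at ω=18800 rad/s:
  I1: injects 0.753 A into n7 (from n6)
  Y(R1) = 0.002020+0.000j S between n4,n8
  Y(L1) = 0.000-0.0007140j S between n6,n3
  Y(R2) = 0.01314+0.000j S between n0,n3
  Y(C1) = 0.000+0.06524j S between n6,n2
  Y(R3) = 0.09804+0.000j S between n8,n0
  Y(L2) = 0.000-0.07698j S between n4,n0
  Y(R4) = 0.002584+0.000j S between n6,n1
  Y(R5) = 0.06536+0.000j S between n7,n6
  Y(R6) = 0.003311+0.000j S between n0,n6
  Y(R7) = 0.01155+0.000j S between n0,n2
  Y(R8) = 0.007194+0.000j S between n7,n8
  I2: injects 0.556 A into n8 (from n3)
  Y(R9) = 0.2041+0.000j S between n0,n5
  Y(R10) = 0.05155+0.000j S between n9,n7
  V1: constraint V(n2)−V(n1) = 16.3
  V2: constraint V(n9)−V(n5) = 1.7
Assemble and solve the 11×11 MNA system:
  V(n1)=-22.26-0.6273j  V(n2)=-5.956-0.6273j  V(n3)=-42.15-1.957j  V(n4)=0.002602+0.1431j  V(n5)=0.4753+0.1241j  V(n6)=-6.134+1.066j  V(n7)=4.057+0.6152j  V(n8)=5.456+0.04396j  V(n9)=2.175+0.1241j
  i(V1)=-0.04166-0.004374j  i(V2)=0.09699+0.02532j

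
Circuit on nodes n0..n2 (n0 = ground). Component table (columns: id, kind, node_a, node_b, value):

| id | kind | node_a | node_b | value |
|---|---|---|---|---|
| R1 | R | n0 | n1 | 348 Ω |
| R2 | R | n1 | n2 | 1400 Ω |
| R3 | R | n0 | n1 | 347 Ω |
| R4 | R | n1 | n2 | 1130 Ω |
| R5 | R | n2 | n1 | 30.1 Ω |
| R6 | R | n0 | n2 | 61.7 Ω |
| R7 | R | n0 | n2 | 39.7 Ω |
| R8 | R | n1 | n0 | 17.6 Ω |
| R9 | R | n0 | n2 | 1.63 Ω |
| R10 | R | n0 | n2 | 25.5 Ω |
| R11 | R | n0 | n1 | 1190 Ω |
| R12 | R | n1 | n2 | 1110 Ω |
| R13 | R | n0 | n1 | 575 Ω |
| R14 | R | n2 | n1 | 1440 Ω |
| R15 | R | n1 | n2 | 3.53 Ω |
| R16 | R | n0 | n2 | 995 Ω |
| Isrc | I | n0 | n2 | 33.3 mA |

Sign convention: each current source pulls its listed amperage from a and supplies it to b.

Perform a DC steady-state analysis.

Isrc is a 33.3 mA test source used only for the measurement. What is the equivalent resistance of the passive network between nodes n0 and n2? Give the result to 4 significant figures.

R_eq = 1.335 Ω

Apply KCL at each of the 2 non-ground nodes and solve the resulting linear system.
Node n1: branches {R1, R2, R3, R4, R5, R8, R11, R12, R13, R14, R15} → V_1 = 0.03692
Node n2: branches {R2, R4, R5, R6, R7, R9, R10, R12, R14, R15, R16, Isrc} → V_2 = 0.04445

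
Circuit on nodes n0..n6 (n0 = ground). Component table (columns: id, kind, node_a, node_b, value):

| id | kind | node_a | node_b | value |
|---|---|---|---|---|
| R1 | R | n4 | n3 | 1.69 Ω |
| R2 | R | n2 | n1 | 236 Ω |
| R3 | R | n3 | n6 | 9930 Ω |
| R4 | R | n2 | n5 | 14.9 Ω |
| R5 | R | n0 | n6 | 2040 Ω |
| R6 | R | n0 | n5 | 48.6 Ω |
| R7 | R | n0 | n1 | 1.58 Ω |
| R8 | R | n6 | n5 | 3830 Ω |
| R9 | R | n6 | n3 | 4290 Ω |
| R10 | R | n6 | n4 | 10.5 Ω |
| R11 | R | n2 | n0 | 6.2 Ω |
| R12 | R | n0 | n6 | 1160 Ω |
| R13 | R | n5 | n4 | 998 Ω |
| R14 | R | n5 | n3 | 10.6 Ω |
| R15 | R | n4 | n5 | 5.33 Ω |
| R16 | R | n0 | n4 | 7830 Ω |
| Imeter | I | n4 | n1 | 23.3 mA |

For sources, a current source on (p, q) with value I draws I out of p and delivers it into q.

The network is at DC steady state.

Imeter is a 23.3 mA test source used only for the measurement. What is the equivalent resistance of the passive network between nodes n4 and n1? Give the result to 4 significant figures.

MNA unknowns: 6 node voltages V₁..V_6
R1: Y=0.5917 on G[4,3]
R2: Y=0.004237 on G[2,1]
R3: Y=0.0001007 on G[3,6]
R4: Y=0.06711 on G[2,5]
R5: Y=0.0004902 on G[0,6]
R6: Y=0.02058 on G[0,5]
R7: Y=0.6329 on G[0,1]
R8: Y=0.0002611 on G[6,5]
R9: Y=0.0002331 on G[6,3]
R10: Y=0.09524 on G[6,4]
R11: Y=0.1613 on G[2,0]
R12: Y=0.0008621 on G[0,6]
R13: Y=0.001002 on G[5,4]
R14: Y=0.09434 on G[5,3]
R15: Y=0.1876 on G[4,5]
R16: Y=0.0001277 on G[0,4]
Imeter: z[4]−=0.0233, z[1]+=0.0233
solve → V1=0.03594, V2=-0.09497, V3=-0.4039, V4=-0.4155, V5=-0.3315, V6=-0.4094

R_eq = 19.37 Ω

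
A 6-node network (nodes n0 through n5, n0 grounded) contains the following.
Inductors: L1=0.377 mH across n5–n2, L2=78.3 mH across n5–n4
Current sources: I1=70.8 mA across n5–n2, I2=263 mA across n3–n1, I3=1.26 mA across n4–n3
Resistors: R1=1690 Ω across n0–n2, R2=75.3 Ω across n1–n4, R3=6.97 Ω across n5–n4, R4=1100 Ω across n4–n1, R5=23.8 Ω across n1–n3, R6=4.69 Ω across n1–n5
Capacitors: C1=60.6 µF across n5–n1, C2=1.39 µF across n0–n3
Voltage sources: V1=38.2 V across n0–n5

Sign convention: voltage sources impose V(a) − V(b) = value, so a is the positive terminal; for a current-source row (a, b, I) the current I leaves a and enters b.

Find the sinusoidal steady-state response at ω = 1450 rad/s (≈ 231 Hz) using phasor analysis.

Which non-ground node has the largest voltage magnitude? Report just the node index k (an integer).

Element admittances at ω=1450 rad/s:
  Y(L1) = 0.000-1.829j S between n5,n2
  I1: injects 0.0708 A into n2 (from n5)
  Y(R1) = 0.0005917+0.000j S between n0,n2
  I2: injects 0.263 A into n1 (from n3)
  Y(R2) = 0.01328+0.000j S between n1,n4
  Y(R3) = 0.1435+0.000j S between n5,n4
  Y(R4) = 0.0009091+0.000j S between n4,n1
  Y(L2) = 0.000-0.008808j S between n5,n4
  Y(C1) = 0.000+0.08787j S between n5,n1
  Y(C2) = 0.000+0.002015j S between n0,n3
  Y(R5) = 0.04202+0.000j S between n1,n3
  I3: injects 0.00126 A into n3 (from n4)
  Y(R6) = 0.2132+0.000j S between n1,n5
  V1: constraint V(n0)−V(n5) = 38.2
Assemble and solve the 6×6 MNA system:
  V(n1)=-38.04+0.3329j  V(n2)=-38.20+0.05106j  V(n3)=-44.16+2.451j  V(n4)=-38.20+0.03020j  V(n5)=-38.20+0.000j
  i(V1)=-0.02754-0.08897j

3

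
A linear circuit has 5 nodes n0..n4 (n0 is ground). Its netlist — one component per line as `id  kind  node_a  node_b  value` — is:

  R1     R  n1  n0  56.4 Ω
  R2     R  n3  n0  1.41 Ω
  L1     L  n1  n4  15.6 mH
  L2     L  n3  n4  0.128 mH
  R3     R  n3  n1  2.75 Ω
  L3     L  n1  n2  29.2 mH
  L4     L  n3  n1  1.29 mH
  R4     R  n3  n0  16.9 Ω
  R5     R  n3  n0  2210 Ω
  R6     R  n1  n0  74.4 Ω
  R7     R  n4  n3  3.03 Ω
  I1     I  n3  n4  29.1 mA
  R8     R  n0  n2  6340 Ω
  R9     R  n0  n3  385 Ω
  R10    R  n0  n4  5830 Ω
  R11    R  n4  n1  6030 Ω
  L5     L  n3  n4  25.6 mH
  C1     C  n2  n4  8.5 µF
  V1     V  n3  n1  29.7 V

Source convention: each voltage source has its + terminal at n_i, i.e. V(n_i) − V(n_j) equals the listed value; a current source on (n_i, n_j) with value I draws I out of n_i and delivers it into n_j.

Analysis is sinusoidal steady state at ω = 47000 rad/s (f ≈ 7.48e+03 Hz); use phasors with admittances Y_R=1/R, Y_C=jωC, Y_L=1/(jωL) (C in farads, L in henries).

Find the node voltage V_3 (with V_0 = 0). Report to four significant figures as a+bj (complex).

Element admittances at ω=47000 rad/s:
  Y(R1) = 0.01773+0.000j S between n1,n0
  Y(R2) = 0.7092+0.000j S between n3,n0
  Y(L1) = 0.000-0.001364j S between n1,n4
  Y(L2) = 0.000-0.1662j S between n3,n4
  Y(R3) = 0.3636+0.000j S between n3,n1
  Y(L3) = 0.000-0.0007287j S between n1,n2
  Y(L4) = 0.000-0.01649j S between n3,n1
  Y(R4) = 0.05917+0.000j S between n3,n0
  Y(R5) = 0.0004525+0.000j S between n3,n0
  Y(R6) = 0.01344+0.000j S between n1,n0
  Y(R7) = 0.3300+0.000j S between n4,n3
  I1: injects 0.0291 A into n4 (from n3)
  Y(R8) = 0.0001577+0.000j S between n0,n2
  Y(R9) = 0.002597+0.000j S between n0,n3
  Y(R10) = 0.0001715+0.000j S between n0,n4
  Y(R11) = 0.0001658+0.000j S between n4,n1
  Y(L5) = 0.000-0.0008311j S between n3,n4
  Y(C1) = 0.000+0.3995j S between n2,n4
  V1: constraint V(n3)−V(n1) = 29.7
Assemble and solve the 5×5 MNA system:
  V(n1)=-28.55-7.326e-05j  V(n2)=1.188+0.1790j  V(n3)=1.153-7.326e-05j  V(n4)=1.134+0.1782j
  i(V1)=-11.70+0.5520j

1.153-7.326e-05j V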